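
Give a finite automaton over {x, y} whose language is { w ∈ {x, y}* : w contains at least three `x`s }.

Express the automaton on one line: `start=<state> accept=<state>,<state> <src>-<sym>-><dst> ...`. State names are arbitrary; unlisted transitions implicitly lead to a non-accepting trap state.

start=A accept=D,E A-x->B A-y->A B-x->C B-y->B C-x->D C-y->C D-x->E D-y->D E-x->E E-y->E

Only the number of `x`s matters, and only up to 4. Make a chain A → B → C → D → E advanced by each `x` (with E absorbing); every other symbol self-loops. The accepting set is {D, E}.
With 5 states:
       x  y 
>  A   B  A 
   B   C  B 
   C   D  C 
 * D   E  D 
 * E   E  E 
(> = start, * = accepting)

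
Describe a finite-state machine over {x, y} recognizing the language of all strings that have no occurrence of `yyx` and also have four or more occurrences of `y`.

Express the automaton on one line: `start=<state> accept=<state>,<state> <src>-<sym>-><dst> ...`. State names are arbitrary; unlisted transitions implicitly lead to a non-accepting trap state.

Build one automaton per condition and run them in lockstep. The first has 4 states tracking partial matches of the forbidden pattern `yyx`; the second has 6 states tracking the count of `y`s, saturating at 5. A product state is a pair (one from each), accepting exactly when both do.
A 19-state machine:
          x    y  
>  S0     S0   S1 
   S1     S2   S3 
   S2     S2   S4 
   S3     S5   S6 
   S4     S7   S6 
   S5     S5   S8 
   S6     S8   S9 
   S7     S7  S10 
   S8     S8  S11 
 * S9    S11  S12 
   S10   S13   S9 
   S11   S11  S14 
 * S12   S14  S12 
   S13   S13  S15 
   S14   S14  S14 
 * S15   S16  S12 
 * S16   S16  S17 
 * S17   S18  S12 
 * S18   S18  S17 
(> = start, * = accepting)

start=S0 accept=S9,S12,S15,S16,S17,S18 S0-x->S0 S0-y->S1 S1-x->S2 S1-y->S3 S2-x->S2 S2-y->S4 S3-x->S5 S3-y->S6 S4-x->S7 S4-y->S6 S5-x->S5 S5-y->S8 S6-x->S8 S6-y->S9 S7-x->S7 S7-y->S10 S8-x->S8 S8-y->S11 S9-x->S11 S9-y->S12 S10-x->S13 S10-y->S9 S11-x->S11 S11-y->S14 S12-x->S14 S12-y->S12 S13-x->S13 S13-y->S15 S14-x->S14 S14-y->S14 S15-x->S16 S15-y->S12 S16-x->S16 S16-y->S17 S17-x->S18 S17-y->S12 S18-x->S18 S18-y->S17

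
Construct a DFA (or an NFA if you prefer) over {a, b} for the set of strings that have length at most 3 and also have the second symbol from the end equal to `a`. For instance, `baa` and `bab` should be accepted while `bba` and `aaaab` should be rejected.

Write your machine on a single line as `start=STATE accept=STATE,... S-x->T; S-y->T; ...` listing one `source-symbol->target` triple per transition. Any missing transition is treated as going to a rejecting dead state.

Build one automaton per condition and run them in lockstep. The first has 5 states tracking the input length, saturating at 4; the second has 7 states tracking the last 2 symbols read. A product state is a pair (one from each), accepting exactly when both do. Equivalent product states are then merged.
7 states suffice.
        a   b  
>  q0   q1  q2 
   q1   q3  q4 
   q2   q5  q6 
 * q3   q4  q4 
 * q4   q6  q6 
   q5   q4  q4 
   q6   q6  q6 
(> = start, * = accepting)

start=q0; accept=q3,q4; q0-a->q1; q0-b->q2; q1-a->q3; q1-b->q4; q2-a->q5; q2-b->q6; q3-a->q4; q3-b->q4; q4-a->q6; q4-b->q6; q5-a->q4; q5-b->q4; q6-a->q6; q6-b->q6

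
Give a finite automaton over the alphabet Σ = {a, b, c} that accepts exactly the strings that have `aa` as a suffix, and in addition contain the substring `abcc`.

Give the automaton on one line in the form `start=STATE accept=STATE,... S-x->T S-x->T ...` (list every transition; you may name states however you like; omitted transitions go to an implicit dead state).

Build one automaton per condition and run them in lockstep. One (3 states) tracks how much of the suffix `aa` has currently been matched; the other (5 states) tracks whether and how much of `abcc` has been seen. Each combined state is a pair, one component from each; accept when both components accept.
An 8-state machine:
        a   b   c  
>  S0   S1  S0  S0 
   S1   S2  S3  S0 
   S2   S2  S3  S0 
   S3   S1  S0  S4 
   S4   S1  S0  S5 
   S5   S6  S5  S5 
   S6   S7  S5  S5 
 * S7   S7  S5  S5 
(> = start, * = accepting)

start=S0 accept=S7 S0-a->S1 S0-b->S0 S0-c->S0 S1-a->S2 S1-b->S3 S1-c->S0 S2-a->S2 S2-b->S3 S2-c->S0 S3-a->S1 S3-b->S0 S3-c->S4 S4-a->S1 S4-b->S0 S4-c->S5 S5-a->S6 S5-b->S5 S5-c->S5 S6-a->S7 S6-b->S5 S6-c->S5 S7-a->S7 S7-b->S5 S7-c->S5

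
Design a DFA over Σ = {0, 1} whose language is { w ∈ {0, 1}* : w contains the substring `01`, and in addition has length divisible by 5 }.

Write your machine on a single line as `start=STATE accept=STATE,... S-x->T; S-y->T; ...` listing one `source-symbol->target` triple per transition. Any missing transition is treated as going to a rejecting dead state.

start=q0; accept=q13; q0-0->q1; q0-1->q2; q1-0->q3; q1-1->q4; q2-0->q3; q2-1->q5; q3-0->q6; q3-1->q7; q4-0->q7; q4-1->q7; q5-0->q6; q5-1->q8; q6-0->q9; q6-1->q10; q7-0->q10; q7-1->q10; q8-0->q9; q8-1->q11; q9-0->q12; q9-1->q13; q10-0->q13; q10-1->q13; q11-0->q12; q11-1->q0; q12-0->q1; q12-1->q14; q13-0->q14; q13-1->q14; q14-0->q4; q14-1->q4

Run two small machines in parallel and take their product. One (3 states) tracks whether and how much of `01` has been seen; the other (5 states) tracks the input length modulo 5. Each combined state is a pair, one component from each; accept when both components accept.
15 states suffice.
          0    1  
>  q0     q1   q2 
   q1     q3   q4 
   q2     q3   q5 
   q3     q6   q7 
   q4     q7   q7 
   q5     q6   q8 
   q6     q9  q10 
   q7    q10  q10 
   q8     q9  q11 
   q9    q12  q13 
   q10   q13  q13 
   q11   q12   q0 
   q12    q1  q14 
 * q13   q14  q14 
   q14    q4   q4 
(> = start, * = accepting)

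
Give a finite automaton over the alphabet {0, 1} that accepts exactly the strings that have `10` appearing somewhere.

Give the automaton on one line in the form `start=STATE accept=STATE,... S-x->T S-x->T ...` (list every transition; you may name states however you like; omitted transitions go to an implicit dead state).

States s0..s1 record the length of the longest prefix of `10` that matches the current input suffix. Reaching s2 means `10` has been seen, and we stay there forever. Accept from s2.
3 states suffice.
        0   1  
>  s0   s0  s1 
   s1   s2  s1 
 * s2   s2  s2 
(> = start, * = accepting)

start=s0 accept=s2 s0-0->s0 s0-1->s1 s1-0->s2 s1-1->s1 s2-0->s2 s2-1->s2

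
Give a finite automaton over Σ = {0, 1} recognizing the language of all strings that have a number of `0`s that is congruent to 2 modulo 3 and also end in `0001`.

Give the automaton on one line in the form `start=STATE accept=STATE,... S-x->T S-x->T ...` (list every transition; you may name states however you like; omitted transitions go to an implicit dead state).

start=s0 accept=s14 s0-0->s1 s0-1->s0 s1-0->s2 s1-1->s3 s2-0->s4 s2-1->s5 s3-0->s6 s3-1->s3 s4-0->s7 s4-1->s8 s5-0->s9 s5-1->s5 s6-0->s10 s6-1->s5 s7-0->s11 s7-1->s12 s8-0->s1 s8-1->s0 s9-0->s13 s9-1->s0 s10-0->s7 s10-1->s0 s11-0->s4 s11-1->s14 s12-0->s6 s12-1->s3 s13-0->s11 s13-1->s3 s14-0->s9 s14-1->s5

Run two small machines in parallel and take their product. The first has 3 states tracking the count of `0`s modulo 3; the second has 5 states tracking how much of the suffix `0001` has currently been matched. A product state is a pair (one from each), accepting exactly when both do.
15 states suffice.
          0    1  
>  s0     s1   s0 
   s1     s2   s3 
   s2     s4   s5 
   s3     s6   s3 
   s4     s7   s8 
   s5     s9   s5 
   s6    s10   s5 
   s7    s11  s12 
   s8     s1   s0 
   s9    s13   s0 
   s10    s7   s0 
   s11    s4  s14 
   s12    s6   s3 
   s13   s11   s3 
 * s14    s9   s5 
(> = start, * = accepting)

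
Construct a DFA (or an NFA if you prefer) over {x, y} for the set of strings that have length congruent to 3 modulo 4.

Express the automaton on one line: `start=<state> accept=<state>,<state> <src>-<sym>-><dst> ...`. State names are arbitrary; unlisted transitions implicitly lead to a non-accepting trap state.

Count input length modulo 4: every symbol advances one step around the cycle q0 → q1 → q2 → q3 → q0. Accept at q3.
        x   y  
>  q0   q1  q1 
   q1   q2  q2 
   q2   q3  q3 
 * q3   q0  q0 
(> = start, * = accepting)

start=q0 accept=q3 q0-x->q1 q0-y->q1 q1-x->q2 q1-y->q2 q2-x->q3 q2-y->q3 q3-x->q0 q3-y->q0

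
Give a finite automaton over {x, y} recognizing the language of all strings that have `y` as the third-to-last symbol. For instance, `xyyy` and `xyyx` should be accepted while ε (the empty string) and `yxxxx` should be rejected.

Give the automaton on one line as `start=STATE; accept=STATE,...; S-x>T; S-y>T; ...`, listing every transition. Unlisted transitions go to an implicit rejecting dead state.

start=s0; accept=s11,s12,s13,s14; s0-x>s1; s0-y>s2; s1-x>s3; s1-y>s4; s2-x>s5; s2-y>s6; s3-x>s7; s3-y>s8; s4-x>s9; s4-y>s10; s5-x>s11; s5-y>s12; s6-x>s13; s6-y>s14; s7-x>s7; s7-y>s8; s8-x>s9; s8-y>s10; s9-x>s11; s9-y>s12; s10-x>s13; s10-y>s14; s11-x>s7; s11-y>s8; s12-x>s9; s12-y>s10; s13-x>s11; s13-y>s12; s14-x>s13; s14-y>s14

A DFA must remember the last 3 symbols (since which symbol is third-to-last isn't known until the input ends). Use one state per possible window of the last ≤3 symbols; accept from those whose window starts with `y`.
          x    y  
>  s0     s1   s2 
   s1     s3   s4 
   s2     s5   s6 
   s3     s7   s8 
   s4     s9  s10 
   s5    s11  s12 
   s6    s13  s14 
   s7     s7   s8 
   s8     s9  s10 
   s9    s11  s12 
   s10   s13  s14 
 * s11    s7   s8 
 * s12    s9  s10 
 * s13   s11  s12 
 * s14   s13  s14 
(> = start, * = accepting)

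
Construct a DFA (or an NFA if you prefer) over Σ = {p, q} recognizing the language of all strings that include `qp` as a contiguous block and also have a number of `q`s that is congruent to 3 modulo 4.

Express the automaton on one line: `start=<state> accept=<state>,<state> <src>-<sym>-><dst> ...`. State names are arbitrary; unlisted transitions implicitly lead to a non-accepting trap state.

Build one automaton per condition and run them in lockstep. The first has 3 states tracking whether and how much of `qp` has been seen; the second has 4 states tracking the count of `q`s modulo 4. A product state is a pair (one from each), accepting exactly when both do.
       p  q 
>  A   A  B 
   B   C  D 
   C   C  E 
   D   E  F 
   E   E  G 
   F   G  H 
 * G   G  I 
   H   I  B 
   I   I  C 
(> = start, * = accepting)

start=A accept=G A-p->A A-q->B B-p->C B-q->D C-p->C C-q->E D-p->E D-q->F E-p->E E-q->G F-p->G F-q->H G-p->G G-q->I H-p->I H-q->B I-p->I I-q->C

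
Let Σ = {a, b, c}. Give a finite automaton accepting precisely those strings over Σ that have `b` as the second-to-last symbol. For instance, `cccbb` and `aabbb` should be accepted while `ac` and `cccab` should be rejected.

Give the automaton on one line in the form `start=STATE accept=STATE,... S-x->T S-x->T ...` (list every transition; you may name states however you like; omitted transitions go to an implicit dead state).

start=S0 accept=S7,S8,S9 S0-a->S1 S0-b->S2 S0-c->S3 S1-a->S4 S1-b->S5 S1-c->S6 S2-a->S7 S2-b->S8 S2-c->S9 S3-a->S10 S3-b->S11 S3-c->S12 S4-a->S4 S4-b->S5 S4-c->S6 S5-a->S7 S5-b->S8 S5-c->S9 S6-a->S10 S6-b->S11 S6-c->S12 S7-a->S4 S7-b->S5 S7-c->S6 S8-a->S7 S8-b->S8 S8-c->S9 S9-a->S10 S9-b->S11 S9-c->S12 S10-a->S4 S10-b->S5 S10-c->S6 S11-a->S7 S11-b->S8 S11-c->S9 S12-a->S10 S12-b->S11 S12-c->S12

Because acceptance depends on a position counted from the end, the machine has to buffer the most recent 2 symbols. Make each state the string of the last up-to-2 symbols read; on input `x` shift the window left and append `x`. Accept when the buffered window has length 2 and begins with `b`.
13 states suffice.
          a    b    c  
>  S0     S1   S2   S3 
   S1     S4   S5   S6 
   S2     S7   S8   S9 
   S3    S10  S11  S12 
   S4     S4   S5   S6 
   S5     S7   S8   S9 
   S6    S10  S11  S12 
 * S7     S4   S5   S6 
 * S8     S7   S8   S9 
 * S9    S10  S11  S12 
   S10    S4   S5   S6 
   S11    S7   S8   S9 
   S12   S10  S11  S12 
(> = start, * = accepting)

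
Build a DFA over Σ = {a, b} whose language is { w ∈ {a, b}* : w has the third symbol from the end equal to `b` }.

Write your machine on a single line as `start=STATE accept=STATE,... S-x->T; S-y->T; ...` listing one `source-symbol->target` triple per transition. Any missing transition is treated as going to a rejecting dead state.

start=q0; accept=q11,q12,q13,q14; q0-a->q1; q0-b->q2; q1-a->q3; q1-b->q4; q2-a->q5; q2-b->q6; q3-a->q7; q3-b->q8; q4-a->q9; q4-b->q10; q5-a->q11; q5-b->q12; q6-a->q13; q6-b->q14; q7-a->q7; q7-b->q8; q8-a->q9; q8-b->q10; q9-a->q11; q9-b->q12; q10-a->q13; q10-b->q14; q11-a->q7; q11-b->q8; q12-a->q9; q12-b->q10; q13-a->q11; q13-b->q12; q14-a->q13; q14-b->q14

Because acceptance depends on a position counted from the end, the machine has to buffer the most recent 3 symbols. Make each state the string of the last up-to-3 symbols read; on input `x` shift the window left and append `x`. Accept when the buffered window has length 3 and begins with `b`.
15 states suffice.
          a    b  
>  q0     q1   q2 
   q1     q3   q4 
   q2     q5   q6 
   q3     q7   q8 
   q4     q9  q10 
   q5    q11  q12 
   q6    q13  q14 
   q7     q7   q8 
   q8     q9  q10 
   q9    q11  q12 
   q10   q13  q14 
 * q11    q7   q8 
 * q12    q9  q10 
 * q13   q11  q12 
 * q14   q13  q14 
(> = start, * = accepting)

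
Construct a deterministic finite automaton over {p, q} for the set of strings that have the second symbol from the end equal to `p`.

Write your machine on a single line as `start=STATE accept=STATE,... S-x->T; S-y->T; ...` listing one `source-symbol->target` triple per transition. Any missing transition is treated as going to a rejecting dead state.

Because acceptance depends on a position counted from the end, the machine has to buffer the most recent 2 symbols. Make each state the string of the last up-to-2 symbols read; on input `x` shift the window left and append `x`. Accept when the buffered window has length 2 and begins with `p`.
A 7-state machine:
        p   q  
>  S0   S1  S2 
   S1   S3  S4 
   S2   S5  S6 
 * S3   S3  S4 
 * S4   S5  S6 
   S5   S3  S4 
   S6   S5  S6 
(> = start, * = accepting)

start=S0; accept=S3,S4; S0-p->S1; S0-q->S2; S1-p->S3; S1-q->S4; S2-p->S5; S2-q->S6; S3-p->S3; S3-q->S4; S4-p->S5; S4-q->S6; S5-p->S3; S5-q->S4; S6-p->S5; S6-q->S6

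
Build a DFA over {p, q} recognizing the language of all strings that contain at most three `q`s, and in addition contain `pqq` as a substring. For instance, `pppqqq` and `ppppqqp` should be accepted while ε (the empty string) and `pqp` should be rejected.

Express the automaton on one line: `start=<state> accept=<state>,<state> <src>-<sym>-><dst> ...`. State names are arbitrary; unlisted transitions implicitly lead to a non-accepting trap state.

start=A accept=G,I A-p->B A-q->C B-p->B B-q->D C-p->E C-q->F D-p->E D-q->G E-p->E E-q->H F-p->F F-q->F G-p->G G-q->I H-p->F H-q->I I-p->I I-q->F

Handle the two conditions separately and then intersect. One (5 states) tracks the count of `q`s, saturating at 4; the other (4 states) tracks whether and how much of `pqq` has been seen. Each combined state is a pair, one component from each; accept when both components accept. Equivalent product states are then merged.
A 9-state machine:
       p  q 
>  A   B  C 
   B   B  D 
   C   E  F 
   D   E  G 
   E   E  H 
   F   F  F 
 * G   G  I 
   H   F  I 
 * I   I  F 
(> = start, * = accepting)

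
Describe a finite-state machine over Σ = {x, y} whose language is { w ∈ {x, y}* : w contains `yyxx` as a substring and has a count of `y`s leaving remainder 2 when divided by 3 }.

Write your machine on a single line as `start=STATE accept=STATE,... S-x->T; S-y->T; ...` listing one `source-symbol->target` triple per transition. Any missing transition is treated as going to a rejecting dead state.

start=A; accept=I; A-x->A; A-y->B; B-x->C; B-y->D; C-x->C; C-y->E; D-x->F; D-y->G; E-x->H; E-y->G; F-x->I; F-y->J; G-x->K; G-y->L; H-x->H; H-y->J; I-x->I; I-y->M; J-x->A; J-y->L; K-x->M; K-y->B; L-x->N; L-y->D; M-x->M; M-y->O; N-x->O; N-y->E; O-x->O; O-y->I

Handle the two conditions separately and then intersect. The first has 5 states tracking whether and how much of `yyxx` has been seen; the second has 3 states tracking the count of `y`s modulo 3. A product state is a pair (one from each), accepting exactly when both do.
With 15 states:
       x  y 
>  A   A  B 
   B   C  D 
   C   C  E 
   D   F  G 
   E   H  G 
   F   I  J 
   G   K  L 
   H   H  J 
 * I   I  M 
   J   A  L 
   K   M  B 
   L   N  D 
   M   M  O 
   N   O  E 
   O   O  I 
(> = start, * = accepting)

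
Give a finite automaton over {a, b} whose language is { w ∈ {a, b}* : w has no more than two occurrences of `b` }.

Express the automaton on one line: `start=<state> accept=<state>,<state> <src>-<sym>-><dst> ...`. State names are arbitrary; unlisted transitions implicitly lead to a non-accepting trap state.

Count `b`s, saturating at 3: states q0 through q2 mean 0 through 2 `b`s seen; q3 means more than 2. Each `b` increments (capped at q3); other symbols loop. Accept from {q0, q1, q2}.
With 4 states:
        a   b  
>* q0   q0  q1 
 * q1   q1  q2 
 * q2   q2  q3 
   q3   q3  q3 
(> = start, * = accepting)

start=q0 accept=q0,q1,q2 q0-a->q0 q0-b->q1 q1-a->q1 q1-b->q2 q2-a->q2 q2-b->q3 q3-a->q3 q3-b->q3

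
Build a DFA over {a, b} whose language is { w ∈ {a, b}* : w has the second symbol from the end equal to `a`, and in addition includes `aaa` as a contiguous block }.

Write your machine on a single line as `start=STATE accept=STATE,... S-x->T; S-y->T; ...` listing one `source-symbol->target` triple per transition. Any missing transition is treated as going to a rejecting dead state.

start=S0; accept=S3,S4; S0-a->S1; S0-b->S0; S1-a->S2; S1-b->S0; S2-a->S3; S2-b->S0; S3-a->S3; S3-b->S4; S4-a->S5; S4-b->S6; S5-a->S3; S5-b->S4; S6-a->S5; S6-b->S6

Build one automaton per condition and run them in lockstep. One (7 states) tracks the last 2 symbols read; the other (4 states) tracks whether and how much of `aaa` has been seen. Each combined state is a pair, one component from each; accept when both components accept. After merging equivalent states the machine shrinks.
A 7-state machine:
        a   b  
>  S0   S1  S0 
   S1   S2  S0 
   S2   S3  S0 
 * S3   S3  S4 
 * S4   S5  S6 
   S5   S3  S4 
   S6   S5  S6 
(> = start, * = accepting)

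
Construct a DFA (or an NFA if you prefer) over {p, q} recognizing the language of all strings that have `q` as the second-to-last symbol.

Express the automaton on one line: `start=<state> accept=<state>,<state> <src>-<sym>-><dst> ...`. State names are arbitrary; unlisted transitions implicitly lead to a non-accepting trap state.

start=A accept=F,G A-p->B A-q->C B-p->D B-q->E C-p->F C-q->G D-p->D D-q->E E-p->F E-q->G F-p->D F-q->E G-p->F G-q->G

A DFA must remember the last 2 symbols (since which symbol is second-to-last isn't known until the input ends). Use one state per possible window of the last ≤2 symbols; accept from those whose window starts with `q`.
A 7-state machine:
       p  q 
>  A   B  C 
   B   D  E 
   C   F  G 
   D   D  E 
   E   F  G 
 * F   D  E 
 * G   F  G 
(> = start, * = accepting)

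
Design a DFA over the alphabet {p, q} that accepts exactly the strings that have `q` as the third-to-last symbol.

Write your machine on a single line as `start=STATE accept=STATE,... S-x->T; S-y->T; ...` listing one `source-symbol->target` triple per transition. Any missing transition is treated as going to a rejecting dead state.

start=S0; accept=S11,S12,S13,S14; S0-p->S1; S0-q->S2; S1-p->S3; S1-q->S4; S2-p->S5; S2-q->S6; S3-p->S7; S3-q->S8; S4-p->S9; S4-q->S10; S5-p->S11; S5-q->S12; S6-p->S13; S6-q->S14; S7-p->S7; S7-q->S8; S8-p->S9; S8-q->S10; S9-p->S11; S9-q->S12; S10-p->S13; S10-q->S14; S11-p->S7; S11-q->S8; S12-p->S9; S12-q->S10; S13-p->S11; S13-q->S12; S14-p->S13; S14-q->S14

Because acceptance depends on a position counted from the end, the machine has to buffer the most recent 3 symbols. Make each state the string of the last up-to-3 symbols read; on input `x` shift the window left and append `x`. Accept when the buffered window has length 3 and begins with `q`.
          p    q  
>  S0     S1   S2 
   S1     S3   S4 
   S2     S5   S6 
   S3     S7   S8 
   S4     S9  S10 
   S5    S11  S12 
   S6    S13  S14 
   S7     S7   S8 
   S8     S9  S10 
   S9    S11  S12 
   S10   S13  S14 
 * S11    S7   S8 
 * S12    S9  S10 
 * S13   S11  S12 
 * S14   S13  S14 
(> = start, * = accepting)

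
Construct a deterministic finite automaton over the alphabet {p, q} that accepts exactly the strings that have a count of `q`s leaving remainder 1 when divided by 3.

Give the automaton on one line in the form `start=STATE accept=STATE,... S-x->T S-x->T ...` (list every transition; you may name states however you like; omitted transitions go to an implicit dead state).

The only thing that matters is how many `q`s have appeared, reduced mod 3. Use one state per residue: s0 for 0, …, s2 for 2. Reading `q` moves to the next residue; anything else stays put. s1 is accepting.
        p   q  
>  s0   s0  s1 
 * s1   s1  s2 
   s2   s2  s0 
(> = start, * = accepting)

start=s0 accept=s1 s0-p->s0 s0-q->s1 s1-p->s1 s1-q->s2 s2-p->s2 s2-q->s0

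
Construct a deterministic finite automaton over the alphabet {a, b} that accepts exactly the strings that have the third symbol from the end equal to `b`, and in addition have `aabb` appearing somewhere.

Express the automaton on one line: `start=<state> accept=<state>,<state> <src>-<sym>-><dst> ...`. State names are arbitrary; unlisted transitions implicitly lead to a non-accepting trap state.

start=q0 accept=q5,q6,q7,q8 q0-a->q1 q0-b->q0 q1-a->q2 q1-b->q0 q2-a->q2 q2-b->q3 q3-a->q1 q3-b->q4 q4-a->q5 q4-b->q6 q5-a->q7 q5-b->q8 q6-a->q5 q6-b->q6 q7-a->q9 q7-b->q10 q8-a->q11 q8-b->q4 q9-a->q9 q9-b->q10 q10-a->q11 q10-b->q4 q11-a->q7 q11-b->q8

Handle the two conditions separately and then intersect. The first has 15 states tracking the last 3 symbols read; the second has 5 states tracking whether and how much of `aabb` has been seen. A product state is a pair (one from each), accepting exactly when both do. Equivalent product states are then merged.
12 states suffice.
          a    b  
>  q0     q1   q0 
   q1     q2   q0 
   q2     q2   q3 
   q3     q1   q4 
   q4     q5   q6 
 * q5     q7   q8 
 * q6     q5   q6 
 * q7     q9  q10 
 * q8    q11   q4 
   q9     q9  q10 
   q10   q11   q4 
   q11    q7   q8 
(> = start, * = accepting)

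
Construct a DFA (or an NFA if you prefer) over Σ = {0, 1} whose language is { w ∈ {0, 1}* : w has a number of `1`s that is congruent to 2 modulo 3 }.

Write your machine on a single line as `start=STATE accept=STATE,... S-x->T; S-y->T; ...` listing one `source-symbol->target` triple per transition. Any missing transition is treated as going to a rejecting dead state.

start=q0; accept=q2; q0-0->q0; q0-1->q1; q1-0->q1; q1-1->q2; q2-0->q2; q2-1->q0

Keep the running count of `1`s modulo 3: each `1` advances along the cycle q0 → q1 → q2 → q0 while other symbols loop. Accept at q2.
A 3-state machine:
        0   1  
>  q0   q0  q1 
   q1   q1  q2 
 * q2   q2  q0 
(> = start, * = accepting)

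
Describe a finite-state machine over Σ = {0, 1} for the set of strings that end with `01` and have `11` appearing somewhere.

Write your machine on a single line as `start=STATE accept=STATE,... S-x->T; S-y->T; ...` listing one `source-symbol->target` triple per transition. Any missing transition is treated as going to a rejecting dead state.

start=A; accept=E; A-0->A; A-1->B; B-0->A; B-1->C; C-0->D; C-1->C; D-0->D; D-1->E; E-0->D; E-1->C

Handle the two conditions separately and then intersect. One (3 states) tracks how much of the suffix `01` has currently been matched; the other (3 states) tracks whether and how much of `11` has been seen. Each combined state is a pair, one component from each; accept when both components accept. After merging equivalent states the machine shrinks.
With 5 states:
       0  1 
>  A   A  B 
   B   A  C 
   C   D  C 
   D   D  E 
 * E   D  C 
(> = start, * = accepting)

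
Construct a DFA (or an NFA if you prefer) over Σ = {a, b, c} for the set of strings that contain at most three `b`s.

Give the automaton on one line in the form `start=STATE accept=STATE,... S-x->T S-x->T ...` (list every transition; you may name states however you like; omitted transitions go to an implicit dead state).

Only the number of `b`s matters, and only up to 4. Make a chain q0 → q1 → q2 → q3 → q4 advanced by each `b` (with q4 absorbing); every other symbol self-loops. The accepting set is {q0, q1, q2, q3}.
        a   b   c  
>* q0   q0  q1  q0 
 * q1   q1  q2  q1 
 * q2   q2  q3  q2 
 * q3   q3  q4  q3 
   q4   q4  q4  q4 
(> = start, * = accepting)

start=q0 accept=q0,q1,q2,q3 q0-a->q0 q0-b->q1 q0-c->q0 q1-a->q1 q1-b->q2 q1-c->q1 q2-a->q2 q2-b->q3 q2-c->q2 q3-a->q3 q3-b->q4 q3-c->q3 q4-a->q4 q4-b->q4 q4-c->q4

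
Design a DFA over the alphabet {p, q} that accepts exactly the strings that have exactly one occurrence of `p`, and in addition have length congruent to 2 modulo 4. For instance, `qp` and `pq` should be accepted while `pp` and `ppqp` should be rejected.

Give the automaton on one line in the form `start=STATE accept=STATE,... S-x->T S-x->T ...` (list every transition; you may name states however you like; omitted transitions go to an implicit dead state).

Run two small machines in parallel and take their product. The first has 3 states tracking the count of `p`s, saturating at 2; the second has 4 states tracking the input length modulo 4. A product state is a pair (one from each), accepting exactly when both do.
A 12-state machine:
          p    q  
>  s0     s1   s2 
   s1     s3   s4 
   s2     s4   s5 
   s3     s6   s6 
 * s4     s6   s7 
   s5     s7   s8 
   s6     s9   s9 
   s7     s9  s10 
   s8    s10   s0 
   s9    s11  s11 
   s10   s11   s1 
   s11    s3   s3 
(> = start, * = accepting)

start=s0 accept=s4 s0-p->s1 s0-q->s2 s1-p->s3 s1-q->s4 s2-p->s4 s2-q->s5 s3-p->s6 s3-q->s6 s4-p->s6 s4-q->s7 s5-p->s7 s5-q->s8 s6-p->s9 s6-q->s9 s7-p->s9 s7-q->s10 s8-p->s10 s8-q->s0 s9-p->s11 s9-q->s11 s10-p->s11 s10-q->s1 s11-p->s3 s11-q->s3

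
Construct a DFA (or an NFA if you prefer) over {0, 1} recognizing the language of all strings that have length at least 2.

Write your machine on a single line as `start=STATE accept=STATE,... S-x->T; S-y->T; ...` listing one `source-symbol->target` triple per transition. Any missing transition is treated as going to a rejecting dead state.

start=S0; accept=S2,S3; S0-0->S1; S0-1->S1; S1-0->S2; S1-1->S2; S2-0->S3; S2-1->S3; S3-0->S3; S3-1->S3

We only need to distinguish lengths 0, 1, …, 2, and '>2'. Chain S0 → S1 → S2 → S3 on every symbol, with S3 looping. Accepting states: {S2, S3}.
4 states suffice.
        0   1  
>  S0   S1  S1 
   S1   S2  S2 
 * S2   S3  S3 
 * S3   S3  S3 
(> = start, * = accepting)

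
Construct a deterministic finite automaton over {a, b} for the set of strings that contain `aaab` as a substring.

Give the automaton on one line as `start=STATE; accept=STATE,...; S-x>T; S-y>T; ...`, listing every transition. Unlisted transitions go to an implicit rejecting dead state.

start=q0; accept=q4; q0-a>q1; q0-b>q0; q1-a>q2; q1-b>q0; q2-a>q3; q2-b>q0; q3-a>q3; q3-b>q4; q4-a>q4; q4-b>q4

Track how much of `aaab` has been matched so far: state q0 is no progress, q4 is the absorbing accept state reached once `aaab` has occurred. Intermediate states record partial matches; on a mismatch, fall back to the longest reusable overlap.
5 states suffice.
        a   b  
>  q0   q1  q0 
   q1   q2  q0 
   q2   q3  q0 
   q3   q3  q4 
 * q4   q4  q4 
(> = start, * = accepting)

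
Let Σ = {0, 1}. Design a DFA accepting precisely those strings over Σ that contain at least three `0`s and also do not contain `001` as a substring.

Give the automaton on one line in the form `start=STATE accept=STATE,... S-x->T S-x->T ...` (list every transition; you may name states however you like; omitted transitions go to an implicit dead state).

start=s0 accept=s4,s8,s9 s0-0->s1 s0-1->s0 s1-0->s2 s1-1->s3 s2-0->s4 s2-1->s5 s3-0->s6 s3-1->s3 s4-0->s4 s4-1->s5 s5-0->s5 s5-1->s5 s6-0->s4 s6-1->s7 s7-0->s8 s7-1->s7 s8-0->s4 s8-1->s9 s9-0->s8 s9-1->s9

Handle the two conditions separately and then intersect. The first has 5 states tracking the count of `0`s, saturating at 4; the second has 4 states tracking partial matches of the forbidden pattern `001`. A product state is a pair (one from each), accepting exactly when both do. Equivalent product states are then merged.
With 10 states:
        0   1  
>  s0   s1  s0 
   s1   s2  s3 
   s2   s4  s5 
   s3   s6  s3 
 * s4   s4  s5 
   s5   s5  s5 
   s6   s4  s7 
   s7   s8  s7 
 * s8   s4  s9 
 * s9   s8  s9 
(> = start, * = accepting)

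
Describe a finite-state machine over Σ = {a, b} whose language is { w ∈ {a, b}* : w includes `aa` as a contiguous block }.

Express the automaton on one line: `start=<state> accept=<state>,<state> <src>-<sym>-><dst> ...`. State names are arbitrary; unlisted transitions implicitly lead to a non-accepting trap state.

start=q0 accept=q2 q0-a->q1 q0-b->q0 q1-a->q2 q1-b->q0 q2-a->q2 q2-b->q2

Track how much of `aa` has been matched so far: state q0 is no progress, q2 is the absorbing accept state reached once `aa` has occurred. Intermediate states record partial matches; on a mismatch, fall back to the longest reusable overlap.
A 3-state machine:
        a   b  
>  q0   q1  q0 
   q1   q2  q0 
 * q2   q2  q2 
(> = start, * = accepting)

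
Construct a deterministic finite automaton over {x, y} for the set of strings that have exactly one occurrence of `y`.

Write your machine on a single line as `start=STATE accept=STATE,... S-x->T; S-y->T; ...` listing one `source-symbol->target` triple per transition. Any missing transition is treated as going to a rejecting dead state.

start=S0; accept=S1; S0-x->S0; S0-y->S1; S1-x->S1; S1-y->S2; S2-x->S2; S2-y->S2

Count `y`s, saturating at 2: state S0 means no `y` yet, S1 means one `y` seen, S2 means more than one. Each `y` increments (capped at S2); other symbols loop. Accept from {S1}.
A 3-state machine:
        x   y  
>  S0   S0  S1 
 * S1   S1  S2 
   S2   S2  S2 
(> = start, * = accepting)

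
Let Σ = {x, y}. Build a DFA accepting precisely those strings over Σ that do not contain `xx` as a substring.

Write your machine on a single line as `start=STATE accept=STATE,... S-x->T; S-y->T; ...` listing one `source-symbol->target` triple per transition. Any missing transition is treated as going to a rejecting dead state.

start=s0; accept=s0,s1; s0-x->s1; s0-y->s0; s1-x->s2; s1-y->s0; s2-x->s2; s2-y->s2

Track partial matches of the forbidden pattern `xx`. State s2 is a dead state reached once `xx` has occurred; every other state accepts. s0 means no part of `xx` is currently matched.
A 3-state machine:
        x   y  
>* s0   s1  s0 
 * s1   s2  s0 
   s2   s2  s2 
(> = start, * = accepting)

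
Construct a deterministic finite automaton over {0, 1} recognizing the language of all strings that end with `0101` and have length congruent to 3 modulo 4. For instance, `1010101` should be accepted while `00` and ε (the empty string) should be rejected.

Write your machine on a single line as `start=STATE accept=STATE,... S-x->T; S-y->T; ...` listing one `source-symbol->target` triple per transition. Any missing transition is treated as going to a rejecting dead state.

Build one automaton per condition and run them in lockstep. One (5 states) tracks how much of the suffix `0101` has currently been matched; the other (4 states) tracks the input length modulo 4. Each combined state is a pair, one component from each; accept when both components accept. Equivalent product states are then merged.
An 8-state machine:
        0   1  
>  q0   q1  q1 
   q1   q2  q2 
   q2   q3  q3 
   q3   q4  q0 
   q4   q1  q5 
   q5   q6  q2 
   q6   q3  q7 
 * q7   q4  q0 
(> = start, * = accepting)

start=q0; accept=q7; q0-0->q1; q0-1->q1; q1-0->q2; q1-1->q2; q2-0->q3; q2-1->q3; q3-0->q4; q3-1->q0; q4-0->q1; q4-1->q5; q5-0->q6; q5-1->q2; q6-0->q3; q6-1->q7; q7-0->q4; q7-1->q0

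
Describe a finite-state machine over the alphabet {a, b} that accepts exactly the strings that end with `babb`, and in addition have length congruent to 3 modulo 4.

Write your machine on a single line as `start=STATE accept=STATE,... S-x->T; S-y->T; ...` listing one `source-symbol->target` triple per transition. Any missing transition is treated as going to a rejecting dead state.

Run two small machines in parallel and take their product. One (5 states) tracks how much of the suffix `babb` has currently been matched; the other (4 states) tracks the input length modulo 4. Each combined state is a pair, one component from each; accept when both components accept. Equivalent product states are then merged.
8 states suffice.
        a   b  
>  S0   S1  S1 
   S1   S2  S2 
   S2   S3  S3 
   S3   S0  S4 
   S4   S5  S1 
   S5   S2  S6 
   S6   S3  S7 
 * S7   S0  S4 
(> = start, * = accepting)

start=S0; accept=S7; S0-a->S1; S0-b->S1; S1-a->S2; S1-b->S2; S2-a->S3; S2-b->S3; S3-a->S0; S3-b->S4; S4-a->S5; S4-b->S1; S5-a->S2; S5-b->S6; S6-a->S3; S6-b->S7; S7-a->S0; S7-b->S4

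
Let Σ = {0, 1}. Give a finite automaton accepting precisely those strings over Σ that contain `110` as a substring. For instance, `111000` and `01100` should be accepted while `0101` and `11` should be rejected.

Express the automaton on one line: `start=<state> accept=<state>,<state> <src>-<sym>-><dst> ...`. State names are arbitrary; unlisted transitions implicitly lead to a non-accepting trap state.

States q0..q2 record the length of the longest prefix of `110` that matches the current input suffix. Reaching q3 means `110` has been seen, and we stay there forever. Accept from q3.
With 4 states:
        0   1  
>  q0   q0  q1 
   q1   q0  q2 
   q2   q3  q2 
 * q3   q3  q3 
(> = start, * = accepting)

start=q0 accept=q3 q0-0->q0 q0-1->q1 q1-0->q0 q1-1->q2 q2-0->q3 q2-1->q2 q3-0->q3 q3-1->q3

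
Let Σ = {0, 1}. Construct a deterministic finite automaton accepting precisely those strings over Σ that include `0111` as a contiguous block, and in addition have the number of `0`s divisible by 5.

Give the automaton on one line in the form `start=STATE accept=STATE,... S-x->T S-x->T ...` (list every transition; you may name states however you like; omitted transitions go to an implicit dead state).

Build one automaton per condition and run them in lockstep. One (5 states) tracks whether and how much of `0111` has been seen; the other (5 states) tracks the count of `0`s modulo 5. Each combined state is a pair, one component from each; accept when both components accept.
          0    1  
>  S0     S1   S0 
   S1     S2   S3 
   S2     S4   S5 
   S3     S2   S6 
   S4     S7   S8 
   S5     S4   S9 
   S6     S2  S10 
   S7    S11  S12 
   S8     S7  S13 
   S9     S4  S14 
   S10   S14  S10 
   S11    S1  S15 
   S12   S11  S16 
   S13    S7  S17 
   S14   S17  S14 
   S15    S1  S18 
   S16   S11  S19 
   S17   S19  S17 
   S18    S1  S20 
   S19   S20  S19 
 * S20   S10  S20 
(> = start, * = accepting)

start=S0 accept=S20 S0-0->S1 S0-1->S0 S1-0->S2 S1-1->S3 S2-0->S4 S2-1->S5 S3-0->S2 S3-1->S6 S4-0->S7 S4-1->S8 S5-0->S4 S5-1->S9 S6-0->S2 S6-1->S10 S7-0->S11 S7-1->S12 S8-0->S7 S8-1->S13 S9-0->S4 S9-1->S14 S10-0->S14 S10-1->S10 S11-0->S1 S11-1->S15 S12-0->S11 S12-1->S16 S13-0->S7 S13-1->S17 S14-0->S17 S14-1->S14 S15-0->S1 S15-1->S18 S16-0->S11 S16-1->S19 S17-0->S19 S17-1->S17 S18-0->S1 S18-1->S20 S19-0->S20 S19-1->S19 S20-0->S10 S20-1->S20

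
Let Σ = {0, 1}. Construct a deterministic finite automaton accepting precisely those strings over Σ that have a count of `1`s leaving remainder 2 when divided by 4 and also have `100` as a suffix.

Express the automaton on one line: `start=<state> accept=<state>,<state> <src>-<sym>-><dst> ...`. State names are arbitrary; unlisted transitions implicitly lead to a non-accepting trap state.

start=A accept=F A-0->A A-1->B B-0->B B-1->C C-0->D C-1->E D-0->F D-1->E E-0->E E-1->A F-0->G F-1->E G-0->G G-1->E

Run two small machines in parallel and take their product. The first has 4 states tracking the count of `1`s modulo 4; the second has 4 states tracking how much of the suffix `100` has currently been matched. A product state is a pair (one from each), accepting exactly when both do. Minimizing collapses redundant product states.
7 states suffice.
       0  1 
>  A   A  B 
   B   B  C 
   C   D  E 
   D   F  E 
   E   E  A 
 * F   G  E 
   G   G  E 
(> = start, * = accepting)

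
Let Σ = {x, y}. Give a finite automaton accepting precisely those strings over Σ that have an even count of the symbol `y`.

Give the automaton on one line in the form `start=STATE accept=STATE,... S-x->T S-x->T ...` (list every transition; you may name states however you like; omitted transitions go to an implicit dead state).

start=s0 accept=s0 s0-x->s0 s0-y->s1 s1-x->s1 s1-y->s0

The only thing that matters is how many `y`s have appeared, reduced mod 2. Use one state per residue: s0 for 0, …, s1 for 1. Reading `y` moves to the next residue; anything else stays put. s0 is accepting.
With 2 states:
        x   y  
>* s0   s0  s1 
   s1   s1  s0 
(> = start, * = accepting)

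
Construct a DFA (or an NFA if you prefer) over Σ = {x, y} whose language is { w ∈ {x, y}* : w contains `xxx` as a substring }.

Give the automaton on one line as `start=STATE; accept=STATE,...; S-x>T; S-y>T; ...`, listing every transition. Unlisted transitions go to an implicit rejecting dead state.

start=s0; accept=s3; s0-x>s1; s0-y>s0; s1-x>s2; s1-y>s0; s2-x>s3; s2-y>s0; s3-x>s3; s3-y>s3

Track how much of `xxx` has been matched so far: state s0 is no progress, s3 is the absorbing accept state reached once `xxx` has occurred. Intermediate states record partial matches; on a mismatch, fall back to the longest reusable overlap.
        x   y  
>  s0   s1  s0 
   s1   s2  s0 
   s2   s3  s0 
 * s3   s3  s3 
(> = start, * = accepting)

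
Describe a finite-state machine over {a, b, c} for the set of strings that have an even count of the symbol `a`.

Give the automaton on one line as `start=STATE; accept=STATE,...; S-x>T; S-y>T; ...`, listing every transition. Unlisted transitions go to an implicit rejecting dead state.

Keep the running count of `a`s modulo 2: each `a` advances along the cycle q0 → q1 → q0 while other symbols loop. Accept at q0.
2 states suffice.
        a   b   c  
>* q0   q1  q0  q0 
   q1   q0  q1  q1 
(> = start, * = accepting)

start=q0; accept=q0; q0-a>q1; q0-b>q0; q0-c>q0; q1-a>q0; q1-b>q1; q1-c>q1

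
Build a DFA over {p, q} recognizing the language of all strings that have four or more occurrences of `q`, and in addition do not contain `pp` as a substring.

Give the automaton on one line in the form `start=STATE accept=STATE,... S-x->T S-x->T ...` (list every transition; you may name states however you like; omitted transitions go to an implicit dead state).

Build one automaton per condition and run them in lockstep. One (6 states) tracks the count of `q`s, saturating at 5; the other (3 states) tracks partial matches of the forbidden pattern `pp`. Each combined state is a pair, one component from each; accept when both components accept.
18 states suffice.
          p    q  
>  S0     S1   S2 
   S1     S3   S2 
   S2     S4   S5 
   S3     S3   S6 
   S4     S6   S5 
   S5     S7   S8 
   S6     S6   S9 
   S7     S9   S8 
   S8    S10  S11 
   S9     S9  S12 
   S10   S12  S11 
 * S11   S13  S14 
   S12   S12  S15 
 * S13   S15  S14 
 * S14   S16  S14 
   S15   S15  S17 
 * S16   S17  S14 
   S17   S17  S17 
(> = start, * = accepting)

start=S0 accept=S11,S13,S14,S16 S0-p->S1 S0-q->S2 S1-p->S3 S1-q->S2 S2-p->S4 S2-q->S5 S3-p->S3 S3-q->S6 S4-p->S6 S4-q->S5 S5-p->S7 S5-q->S8 S6-p->S6 S6-q->S9 S7-p->S9 S7-q->S8 S8-p->S10 S8-q->S11 S9-p->S9 S9-q->S12 S10-p->S12 S10-q->S11 S11-p->S13 S11-q->S14 S12-p->S12 S12-q->S15 S13-p->S15 S13-q->S14 S14-p->S16 S14-q->S14 S15-p->S15 S15-q->S17 S16-p->S17 S16-q->S14 S17-p->S17 S17-q->S17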